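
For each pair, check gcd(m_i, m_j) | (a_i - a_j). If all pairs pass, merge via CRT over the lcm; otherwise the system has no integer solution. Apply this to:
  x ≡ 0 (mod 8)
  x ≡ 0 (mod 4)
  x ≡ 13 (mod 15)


Moduli 8, 4, 15 are not pairwise coprime, so CRT works modulo lcm(m_i) when all pairwise compatibility conditions hold.
Pairwise compatibility: gcd(m_i, m_j) must divide a_i - a_j for every pair.
Merge one congruence at a time:
  Start: x ≡ 0 (mod 8).
  Combine with x ≡ 0 (mod 4): gcd(8, 4) = 4; 0 - 0 = 0, which IS divisible by 4, so compatible.
    Write x = 0 + 8·t and substitute into x ≡ 0 (mod 4): 8·t ≡ 0 − 0 = 0 (mod 4).
    Divide the congruence (and modulus) by g = 4: 2·t ≡ 0 (mod 1).
    Modulo 1 every t works; take t = 0.
    Then x = 0 + 8·0 = 0, valid modulo lcm(8, 4) = 8: x ≡ 0 (mod 8).
  Combine with x ≡ 13 (mod 15): gcd(8, 15) = 1; 13 - 0 = 13, which IS divisible by 1, so compatible.
    Write x = 0 + 8·t and substitute into x ≡ 13 (mod 15): 8·t ≡ 13 − 0 = 13 (mod 15).
    The inverse of 8 mod 15 is 2 (since 8·2 = 16 = 1·15 + 1), so t ≡ 2·13 = 26 ≡ 11 (mod 15).
    Then x = 0 + 8·11 = 88, valid modulo lcm(8, 15) = 120: x ≡ 88 (mod 120).
Verify: 88 mod 8 = 0, 88 mod 4 = 0, 88 mod 15 = 13.

x ≡ 88 (mod 120).


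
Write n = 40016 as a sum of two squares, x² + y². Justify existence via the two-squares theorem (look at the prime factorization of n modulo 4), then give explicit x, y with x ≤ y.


Step 1: Factor n = 40016 = 2^4 · 41 · 61.
Step 2: Check the mod-4 condition on each prime factor: 2 = 2 (special); 41 ≡ 1 (mod 4), exponent 1; 61 ≡ 1 (mod 4), exponent 1.
All primes ≡ 3 (mod 4) appear to even exponent (or don't appear), so by the two-squares theorem n IS expressible as a sum of two squares.
Step 3: Build a representation. Group n = k² · m with k = 4 and m = 41 · 61 = 2501 (a product of primes ≡ 1 (mod 4)); a representation of m scales to one of n via (k·x)² + (k·y)² = k²(x² + y²). Each prime p ≡ 1 (mod 4) is itself a sum of two squares; find a² by testing p − a² for a perfect square:
  41: 41 − 1² = 40, 41 − 2² = 37, 41 − 3² = 32, 41 − 4² = 25 = 5² ⇒ 41 = 4² + 5².
  61: 61 − 1² = 60, 61 − 2² = 57, 61 − 3² = 52, 61 − 4² = 45, 61 − 5² = 36 = 6² ⇒ 61 = 5² + 6².
  Combine using the Brahmagupta–Fibonacci identity (a² + b²)(c² + d²) = (ac − bd)² + (ad + bc)² = (ac + bd)² + (ad − bc)²:
  41 · 61 = 2501: from (4² + 5²)(5² + 6²), take (4·5 − 5·6, 4·6 + 5·5) = (20 − 30, 24 + 25) = (-10, 49); dropping signs (only squares matter) gives (10, 49); check 10² + 49² = 100 + 2401 = 2501 ✓.
  Scale by k = 4: (4·10, 4·49) = (40, 196).
Step 4: Order so x ≤ y and verify: 40² + 196² = 1600 + 38416 = 40016 = n. ✓

n = 40016 = 40² + 196² (one valid representation with x ≤ y).


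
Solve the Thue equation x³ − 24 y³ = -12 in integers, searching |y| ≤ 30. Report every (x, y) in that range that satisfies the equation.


The equation is x³ - 24y³ = -12. For fixed y, x³ = 24·y³ − 12, so a solution requires the RHS to be a perfect cube.
Strategy: iterate y from -30 to 30, compute RHS = 24·y³ − 12, and check whether it is a (positive or negative) perfect cube.
Check small values of y:
  y = 0: RHS = -12 is not a perfect cube.
  y = 1: RHS = 12 is not a perfect cube.
  y = -1: RHS = -36 is not a perfect cube.
  y = 2: RHS = 180 is not a perfect cube.
  y = -2: RHS = -204 is not a perfect cube.
  y = 3: RHS = 636 is not a perfect cube.
  y = -3: RHS = -660 is not a perfect cube.
Continuing the search up to |y| = 30 finds no solutions either.
No (x, y) in the scanned range satisfies the equation.

No integer solutions with |y| ≤ 30.


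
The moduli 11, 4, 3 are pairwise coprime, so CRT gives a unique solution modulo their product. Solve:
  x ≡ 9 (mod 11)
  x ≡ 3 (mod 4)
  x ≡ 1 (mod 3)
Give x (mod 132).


Moduli 11, 4, 3 are pairwise coprime; by CRT there is a unique solution modulo M = 11 · 4 · 3 = 132.
Solve pairwise, accumulating the modulus:
  Start with x ≡ 9 (mod 11).
  Combine with x ≡ 3 (mod 4): since gcd(11, 4) = 1, we get a unique residue mod 44.
    Write x = 9 + 11·t and substitute into x ≡ 3 (mod 4): 11·t ≡ 3 − 9 = -6 (mod 4).
    Reduce coefficients mod 4: 3·t ≡ 2 (mod 4).
    The inverse of 3 mod 4 is 3 (since 3·3 = 9 = 2·4 + 1), so t ≡ 3·2 = 6 ≡ 2 (mod 4).
    Then x = 9 + 11·2 = 31, valid modulo lcm(11, 4) = 44: x ≡ 31 (mod 44).
  Combine with x ≡ 1 (mod 3): since gcd(44, 3) = 1, we get a unique residue mod 132.
    Write x = 31 + 44·t and substitute into x ≡ 1 (mod 3): 44·t ≡ 1 − 31 = -30 (mod 3).
    Reduce coefficients mod 3: 2·t ≡ 0 (mod 3).
    The inverse of 2 mod 3 is 2 (since 2·2 = 4 = 1·3 + 1), so t ≡ 2·0 = 0 ≡ 0 (mod 3).
    Then x = 31 + 44·0 = 31, valid modulo lcm(44, 3) = 132: x ≡ 31 (mod 132).
Verify: 31 mod 11 = 9 ✓, 31 mod 4 = 3 ✓, 31 mod 3 = 1 ✓.

x ≡ 31 (mod 132).


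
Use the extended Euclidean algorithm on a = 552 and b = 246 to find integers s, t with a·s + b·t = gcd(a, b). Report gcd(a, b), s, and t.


Euclidean algorithm on (552, 246) — divide until remainder is 0:
  552 = 2 · 246 + 60
  246 = 4 · 60 + 6
  60 = 10 · 6 + 0
gcd(552, 246) = 6.
Track Bezout coefficients alongside the remainders: start with r₀ = 552 = a·1 + b·0 (s = 1, t = 0) and r₁ = 246 = a·0 + b·1 (s = 0, t = 1); each new remainder r_{k+1} = r_{k-1} − q_k·r_k inherits s_{k+1} = s_{k-1} − q_k·s_k, t_{k+1} = t_{k-1} − q_k·t_k, so r_k = a·s_k + b·t_k at every step:
  q = 2: r = 60, s = 1 − 2·0 = 1, t = 0 − 2·1 = -2  (check: 552·1 + 246·(-2) = 60)
  q = 4: r = 6, s = 0 − 4·1 = -4, t = 1 − 4·(-2) = 9  (check: 552·(-4) + 246·9 = 6)
The row with r = 6 (the gcd) gives the Bezout coefficients s = -4, t = 9.
Result: 552 · (-4) + 246 · (9) = 6.

gcd(552, 246) = 6; s = -4, t = 9 (check: 552·(-4) + 246·9 = 6).


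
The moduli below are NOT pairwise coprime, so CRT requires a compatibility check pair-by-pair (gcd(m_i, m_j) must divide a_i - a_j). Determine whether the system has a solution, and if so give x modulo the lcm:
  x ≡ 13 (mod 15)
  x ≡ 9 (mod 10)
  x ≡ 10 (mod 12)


Moduli 15, 10, 12 are not pairwise coprime, so CRT works modulo lcm(m_i) when all pairwise compatibility conditions hold.
Pairwise compatibility: gcd(m_i, m_j) must divide a_i - a_j for every pair.
Merge one congruence at a time:
  Start: x ≡ 13 (mod 15).
  Combine with x ≡ 9 (mod 10): gcd(15, 10) = 5, and 9 - 13 = -4 is NOT divisible by 5.
    ⇒ system is inconsistent (no integer solution).

No solution (the system is inconsistent).


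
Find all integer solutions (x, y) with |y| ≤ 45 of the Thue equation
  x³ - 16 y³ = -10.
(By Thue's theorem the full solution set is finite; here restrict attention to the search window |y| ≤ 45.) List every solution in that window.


The equation is x³ - 16y³ = -10. For fixed y, x³ = 16·y³ − 10, so a solution requires the RHS to be a perfect cube.
Strategy: iterate y from -45 to 45, compute RHS = 16·y³ − 10, and check whether it is a (positive or negative) perfect cube.
Check small values of y:
  y = 0: RHS = -10 is not a perfect cube.
  y = 1: RHS = 6 is not a perfect cube.
  y = -1: RHS = -26 is not a perfect cube.
  y = 2: RHS = 118 is not a perfect cube.
  y = -2: RHS = -138 is not a perfect cube.
  y = 3: RHS = 422 is not a perfect cube.
  y = -3: RHS = -442 is not a perfect cube.
Continuing the search up to |y| = 45 finds no solutions either.
No (x, y) in the scanned range satisfies the equation.

No integer solutions with |y| ≤ 45.


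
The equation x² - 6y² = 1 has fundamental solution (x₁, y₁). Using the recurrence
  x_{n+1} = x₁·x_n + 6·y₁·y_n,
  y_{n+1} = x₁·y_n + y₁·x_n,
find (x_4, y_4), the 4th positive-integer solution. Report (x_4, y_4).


Step 1: Find the fundamental solution (x₁, y₁) of x² - 6y² = 1.
  Expand √6 as a continued fraction. a₀ = ⌊√6⌋ = 2; iterate m_{k+1} = d_k·a_k − m_k, d_{k+1} = (6 − m_{k+1}²)/d_k, a_{k+1} = ⌊(a₀ + m_{k+1})/d_{k+1}⌋ (starting m₀ = 0, d₀ = 1), with convergents p_k = a_k·p_{k-1} + p_{k-2}, q_k = a_k·q_{k-1} + q_{k-2} (p₋₁ = 1, q₋₁ = 0):
  k = 0: a₀ = 2; p₀/q₀ = 2/1; p₀² − 6·q₀² = 4 − 6 = -2.
  k = 1: m = 2, d = 2, a = ⌊(2 + 2)/2⌋ = 2; p/q = (2·2 + 1)/(2·1 + 0) = 5/2; p² − 6·q² = 25 − 24 = 1.
  The first convergent with p² − 6·q² = 1 gives the fundamental solution (x₁, y₁) = (5, 2).
Step 2: Apply the recurrence (x_{n+1}, y_{n+1}) = (x₁x_n + 6y₁y_n, x₁y_n + y₁x_n) repeatedly.
  From (x_1, y_1) = (5, 2): x_2 = 5·5 + 6·2·2 = 49; y_2 = 5·2 + 2·5 = 20.
  From (x_2, y_2) = (49, 20): x_3 = 5·49 + 6·2·20 = 485; y_3 = 5·20 + 2·49 = 198.
  From (x_3, y_3) = (485, 198): x_4 = 5·485 + 6·2·198 = 4801; y_4 = 5·198 + 2·485 = 1960.
Step 3: Verify x_4² - 6·y_4² = 23049601 - 23049600 = 1 (should be 1). ✓

(x_1, y_1) = (5, 2); (x_4, y_4) = (4801, 1960).


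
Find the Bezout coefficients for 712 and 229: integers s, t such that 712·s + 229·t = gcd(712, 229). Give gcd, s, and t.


Euclidean algorithm on (712, 229) — divide until remainder is 0:
  712 = 3 · 229 + 25
  229 = 9 · 25 + 4
  25 = 6 · 4 + 1
  4 = 4 · 1 + 0
gcd(712, 229) = 1.
Track Bezout coefficients alongside the remainders: start with r₀ = 712 = a·1 + b·0 (s = 1, t = 0) and r₁ = 229 = a·0 + b·1 (s = 0, t = 1); each new remainder r_{k+1} = r_{k-1} − q_k·r_k inherits s_{k+1} = s_{k-1} − q_k·s_k, t_{k+1} = t_{k-1} − q_k·t_k, so r_k = a·s_k + b·t_k at every step:
  q = 3: r = 25, s = 1 − 3·0 = 1, t = 0 − 3·1 = -3  (check: 712·1 + 229·(-3) = 25)
  q = 9: r = 4, s = 0 − 9·1 = -9, t = 1 − 9·(-3) = 28  (check: 712·(-9) + 229·28 = 4)
  q = 6: r = 1, s = 1 − 6·(-9) = 55, t = -3 − 6·28 = -171  (check: 712·55 + 229·(-171) = 1)
The row with r = 1 (the gcd) gives the Bezout coefficients s = 55, t = -171.
Result: 712 · (55) + 229 · (-171) = 1.

gcd(712, 229) = 1; s = 55, t = -171 (check: 712·55 + 229·(-171) = 1).


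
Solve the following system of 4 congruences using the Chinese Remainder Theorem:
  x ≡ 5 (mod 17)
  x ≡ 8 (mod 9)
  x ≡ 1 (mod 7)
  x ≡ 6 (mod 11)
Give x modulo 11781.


Product of moduli M = 17 · 9 · 7 · 11 = 11781.
Merge one congruence at a time:
  Start: x ≡ 5 (mod 17).
  Combine with x ≡ 8 (mod 9); new modulus lcm = 153.
    Write x = 5 + 17·t and substitute into x ≡ 8 (mod 9): 17·t ≡ 8 − 5 = 3 (mod 9).
    Reduce coefficients mod 9: 8·t ≡ 3 (mod 9).
    The inverse of 8 mod 9 is 8 (since 8·8 = 64 = 7·9 + 1), so t ≡ 8·3 = 24 ≡ 6 (mod 9).
    Then x = 5 + 17·6 = 107, valid modulo lcm(17, 9) = 153: x ≡ 107 (mod 153).
  Combine with x ≡ 1 (mod 7); new modulus lcm = 1071.
    Write x = 107 + 153·t and substitute into x ≡ 1 (mod 7): 153·t ≡ 1 − 107 = -106 (mod 7).
    Reduce coefficients mod 7: 6·t ≡ 6 (mod 7).
    The inverse of 6 mod 7 is 6 (since 6·6 = 36 = 5·7 + 1), so t ≡ 6·6 = 36 ≡ 1 (mod 7).
    Then x = 107 + 153·1 = 260, valid modulo lcm(153, 7) = 1071: x ≡ 260 (mod 1071).
  Combine with x ≡ 6 (mod 11); new modulus lcm = 11781.
    Write x = 260 + 1071·t and substitute into x ≡ 6 (mod 11): 1071·t ≡ 6 − 260 = -254 (mod 11).
    Reduce coefficients mod 11: 4·t ≡ 10 (mod 11).
    The inverse of 4 mod 11 is 3 (since 4·3 = 12 = 1·11 + 1), so t ≡ 3·10 = 30 ≡ 8 (mod 11).
    Then x = 260 + 1071·8 = 8828, valid modulo lcm(1071, 11) = 11781: x ≡ 8828 (mod 11781).
Verify against each original: 8828 mod 17 = 5, 8828 mod 9 = 8, 8828 mod 7 = 1, 8828 mod 11 = 6.

x ≡ 8828 (mod 11781).


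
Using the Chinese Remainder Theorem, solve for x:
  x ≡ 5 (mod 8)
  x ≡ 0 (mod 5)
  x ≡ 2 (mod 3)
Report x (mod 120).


Moduli 8, 5, 3 are pairwise coprime; by CRT there is a unique solution modulo M = 8 · 5 · 3 = 120.
Solve pairwise, accumulating the modulus:
  Start with x ≡ 5 (mod 8).
  Combine with x ≡ 0 (mod 5): since gcd(8, 5) = 1, we get a unique residue mod 40.
    Write x = 5 + 8·t and substitute into x ≡ 0 (mod 5): 8·t ≡ 0 − 5 = -5 (mod 5).
    Reduce coefficients mod 5: 3·t ≡ 0 (mod 5).
    The inverse of 3 mod 5 is 2 (since 3·2 = 6 = 1·5 + 1), so t ≡ 2·0 = 0 ≡ 0 (mod 5).
    Then x = 5 + 8·0 = 5, valid modulo lcm(8, 5) = 40: x ≡ 5 (mod 40).
  Combine with x ≡ 2 (mod 3): since gcd(40, 3) = 1, we get a unique residue mod 120.
    Write x = 5 + 40·t and substitute into x ≡ 2 (mod 3): 40·t ≡ 2 − 5 = -3 (mod 3).
    Reduce coefficients mod 3: 1·t ≡ 0 (mod 3).
    So t ≡ 0 (mod 3).
    Then x = 5 + 40·0 = 5, valid modulo lcm(40, 3) = 120: x ≡ 5 (mod 120).
Verify: 5 mod 8 = 5 ✓, 5 mod 5 = 0 ✓, 5 mod 3 = 2 ✓.

x ≡ 5 (mod 120).


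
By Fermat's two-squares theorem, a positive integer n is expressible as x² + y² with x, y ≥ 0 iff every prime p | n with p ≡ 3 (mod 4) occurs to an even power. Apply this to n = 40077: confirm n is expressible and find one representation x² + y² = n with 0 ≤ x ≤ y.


Step 1: Factor n = 40077 = 3^2 · 61 · 73.
Step 2: Check the mod-4 condition on each prime factor: 3 ≡ 3 (mod 4), exponent 2 (must be even); 61 ≡ 1 (mod 4), exponent 1; 73 ≡ 1 (mod 4), exponent 1.
All primes ≡ 3 (mod 4) appear to even exponent (or don't appear), so by the two-squares theorem n IS expressible as a sum of two squares.
Step 3: Build a representation. Group n = k² · m with k = 3 and m = 61 · 73 = 4453 (a product of primes ≡ 1 (mod 4)); a representation of m scales to one of n via (k·x)² + (k·y)² = k²(x² + y²). Each prime p ≡ 1 (mod 4) is itself a sum of two squares; find a² by testing p − a² for a perfect square:
  61: 61 − 1² = 60, 61 − 2² = 57, 61 − 3² = 52, 61 − 4² = 45, 61 − 5² = 36 = 6² ⇒ 61 = 5² + 6².
  73: 73 − 1² = 72, 73 − 2² = 69, 73 − 3² = 64 = 8² ⇒ 73 = 3² + 8².
  Combine using the Brahmagupta–Fibonacci identity (a² + b²)(c² + d²) = (ac − bd)² + (ad + bc)² = (ac + bd)² + (ad − bc)²:
  61 · 73 = 4453: from (5² + 6²)(3² + 8²), take (5·3 − 6·8, 5·8 + 6·3) = (15 − 48, 40 + 18) = (-33, 58); dropping signs (only squares matter) gives (33, 58); check 33² + 58² = 1089 + 3364 = 4453 ✓.
  Scale by k = 3: (3·33, 3·58) = (99, 174).
Step 4: Order so x ≤ y and verify: 99² + 174² = 9801 + 30276 = 40077 = n. ✓

n = 40077 = 99² + 174² (one valid representation with x ≤ y).


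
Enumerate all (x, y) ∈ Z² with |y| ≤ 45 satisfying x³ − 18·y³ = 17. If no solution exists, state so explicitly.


The equation is x³ - 18y³ = 17. For fixed y, x³ = 18·y³ + 17, so a solution requires the RHS to be a perfect cube.
Strategy: iterate y from -45 to 45, compute RHS = 18·y³ + 17, and check whether it is a (positive or negative) perfect cube.
Check small values of y:
  y = 0: RHS = 17 is not a perfect cube.
  y = 1: RHS = 35 is not a perfect cube.
  y = -1: RHS = -1 = (-1)³ ⇒ x = -1 works.
  y = 2: RHS = 161 is not a perfect cube.
  y = -2: RHS = -127 is not a perfect cube.
  y = 3: RHS = 503 is not a perfect cube.
  y = -3: RHS = -469 is not a perfect cube.
Continuing the search up to |y| = 45 finds no further solutions beyond those listed.
Collected solutions: (-1, -1).

Solutions (with |y| ≤ 45): (-1, -1).


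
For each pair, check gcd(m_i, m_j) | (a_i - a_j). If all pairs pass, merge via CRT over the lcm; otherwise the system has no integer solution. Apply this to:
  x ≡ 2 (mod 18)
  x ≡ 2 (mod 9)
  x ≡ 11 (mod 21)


Moduli 18, 9, 21 are not pairwise coprime, so CRT works modulo lcm(m_i) when all pairwise compatibility conditions hold.
Pairwise compatibility: gcd(m_i, m_j) must divide a_i - a_j for every pair.
Merge one congruence at a time:
  Start: x ≡ 2 (mod 18).
  Combine with x ≡ 2 (mod 9): gcd(18, 9) = 9; 2 - 2 = 0, which IS divisible by 9, so compatible.
    Write x = 2 + 18·t and substitute into x ≡ 2 (mod 9): 18·t ≡ 2 − 2 = 0 (mod 9).
    Divide the congruence (and modulus) by g = 9: 2·t ≡ 0 (mod 1).
    Modulo 1 every t works; take t = 0.
    Then x = 2 + 18·0 = 2, valid modulo lcm(18, 9) = 18: x ≡ 2 (mod 18).
  Combine with x ≡ 11 (mod 21): gcd(18, 21) = 3; 11 - 2 = 9, which IS divisible by 3, so compatible.
    Write x = 2 + 18·t and substitute into x ≡ 11 (mod 21): 18·t ≡ 11 − 2 = 9 (mod 21).
    Divide the congruence (and modulus) by g = 3: 6·t ≡ 3 (mod 7).
    The inverse of 6 mod 7 is 6 (since 6·6 = 36 = 5·7 + 1), so t ≡ 6·3 = 18 ≡ 4 (mod 7).
    Then x = 2 + 18·4 = 74, valid modulo lcm(18, 21) = 126: x ≡ 74 (mod 126).
Verify: 74 mod 18 = 2, 74 mod 9 = 2, 74 mod 21 = 11.

x ≡ 74 (mod 126).


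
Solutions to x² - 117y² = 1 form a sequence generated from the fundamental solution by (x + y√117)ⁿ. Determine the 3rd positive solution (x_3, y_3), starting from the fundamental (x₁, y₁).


Step 1: Find the fundamental solution (x₁, y₁) of x² - 117y² = 1.
  Expand √117 as a continued fraction. a₀ = ⌊√117⌋ = 10; iterate m_{k+1} = d_k·a_k − m_k, d_{k+1} = (117 − m_{k+1}²)/d_k, a_{k+1} = ⌊(a₀ + m_{k+1})/d_{k+1}⌋ (starting m₀ = 0, d₀ = 1), with convergents p_k = a_k·p_{k-1} + p_{k-2}, q_k = a_k·q_{k-1} + q_{k-2} (p₋₁ = 1, q₋₁ = 0):
  k = 0: a₀ = 10; p₀/q₀ = 10/1; p₀² − 117·q₀² = 100 − 117 = -17.
  k = 1: m = 10, d = 17, a = ⌊(10 + 10)/17⌋ = 1; p/q = (1·10 + 1)/(1·1 + 0) = 11/1; p² − 117·q² = 121 − 117 = 4.
  k = 2: m = 7, d = 4, a = ⌊(10 + 7)/4⌋ = 4; p/q = (4·11 + 10)/(4·1 + 1) = 54/5; p² − 117·q² = 2916 − 2925 = -9.
  k = 3: m = 9, d = 9, a = ⌊(10 + 9)/9⌋ = 2; p/q = (2·54 + 11)/(2·5 + 1) = 119/11; p² − 117·q² = 14161 − 14157 = 4.
  k = 4: m = 9, d = 4, a = ⌊(10 + 9)/4⌋ = 4; p/q = (4·119 + 54)/(4·11 + 5) = 530/49; p² − 117·q² = 280900 − 280917 = -17.
  k = 5: m = 7, d = 17, a = ⌊(10 + 7)/17⌋ = 1; p/q = (1·530 + 119)/(1·49 + 11) = 649/60; p² − 117·q² = 421201 − 421200 = 1.
  The first convergent with p² − 117·q² = 1 gives the fundamental solution (x₁, y₁) = (649, 60).
Step 2: Apply the recurrence (x_{n+1}, y_{n+1}) = (x₁x_n + 117y₁y_n, x₁y_n + y₁x_n) repeatedly.
  From (x_1, y_1) = (649, 60): x_2 = 649·649 + 117·60·60 = 842401; y_2 = 649·60 + 60·649 = 77880.
  From (x_2, y_2) = (842401, 77880): x_3 = 649·842401 + 117·60·77880 = 1093435849; y_3 = 649·77880 + 60·842401 = 101088180.
Step 3: Verify x_3² - 117·y_3² = 1195601955878350801 - 1195601955878350800 = 1 (should be 1). ✓

(x_1, y_1) = (649, 60); (x_3, y_3) = (1093435849, 101088180).


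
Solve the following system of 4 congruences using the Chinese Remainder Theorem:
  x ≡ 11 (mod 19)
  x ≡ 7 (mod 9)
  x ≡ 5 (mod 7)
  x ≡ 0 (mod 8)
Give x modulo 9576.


Product of moduli M = 19 · 9 · 7 · 8 = 9576.
Merge one congruence at a time:
  Start: x ≡ 11 (mod 19).
  Combine with x ≡ 7 (mod 9); new modulus lcm = 171.
    Write x = 11 + 19·t and substitute into x ≡ 7 (mod 9): 19·t ≡ 7 − 11 = -4 (mod 9).
    Reduce coefficients mod 9: 1·t ≡ 5 (mod 9).
    So t ≡ 5 (mod 9).
    Then x = 11 + 19·5 = 106, valid modulo lcm(19, 9) = 171: x ≡ 106 (mod 171).
  Combine with x ≡ 5 (mod 7); new modulus lcm = 1197.
    Write x = 106 + 171·t and substitute into x ≡ 5 (mod 7): 171·t ≡ 5 − 106 = -101 (mod 7).
    Reduce coefficients mod 7: 3·t ≡ 4 (mod 7).
    The inverse of 3 mod 7 is 5 (since 3·5 = 15 = 2·7 + 1), so t ≡ 5·4 = 20 ≡ 6 (mod 7).
    Then x = 106 + 171·6 = 1132, valid modulo lcm(171, 7) = 1197: x ≡ 1132 (mod 1197).
  Combine with x ≡ 0 (mod 8); new modulus lcm = 9576.
    Write x = 1132 + 1197·t and substitute into x ≡ 0 (mod 8): 1197·t ≡ 0 − 1132 = -1132 (mod 8).
    Reduce coefficients mod 8: 5·t ≡ 4 (mod 8).
    The inverse of 5 mod 8 is 5 (since 5·5 = 25 = 3·8 + 1), so t ≡ 5·4 = 20 ≡ 4 (mod 8).
    Then x = 1132 + 1197·4 = 5920, valid modulo lcm(1197, 8) = 9576: x ≡ 5920 (mod 9576).
Verify against each original: 5920 mod 19 = 11, 5920 mod 9 = 7, 5920 mod 7 = 5, 5920 mod 8 = 0.

x ≡ 5920 (mod 9576).


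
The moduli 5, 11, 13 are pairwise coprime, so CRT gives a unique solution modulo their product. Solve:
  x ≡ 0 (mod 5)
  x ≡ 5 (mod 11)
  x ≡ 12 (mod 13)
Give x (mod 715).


Moduli 5, 11, 13 are pairwise coprime; by CRT there is a unique solution modulo M = 5 · 11 · 13 = 715.
Solve pairwise, accumulating the modulus:
  Start with x ≡ 0 (mod 5).
  Combine with x ≡ 5 (mod 11): since gcd(5, 11) = 1, we get a unique residue mod 55.
    Write x = 0 + 5·t and substitute into x ≡ 5 (mod 11): 5·t ≡ 5 − 0 = 5 (mod 11).
    The inverse of 5 mod 11 is 9 (since 5·9 = 45 = 4·11 + 1), so t ≡ 9·5 = 45 ≡ 1 (mod 11).
    Then x = 0 + 5·1 = 5, valid modulo lcm(5, 11) = 55: x ≡ 5 (mod 55).
  Combine with x ≡ 12 (mod 13): since gcd(55, 13) = 1, we get a unique residue mod 715.
    Write x = 5 + 55·t and substitute into x ≡ 12 (mod 13): 55·t ≡ 12 − 5 = 7 (mod 13).
    Reduce coefficients mod 13: 3·t ≡ 7 (mod 13).
    The inverse of 3 mod 13 is 9 (since 3·9 = 27 = 2·13 + 1), so t ≡ 9·7 = 63 ≡ 11 (mod 13).
    Then x = 5 + 55·11 = 610, valid modulo lcm(55, 13) = 715: x ≡ 610 (mod 715).
Verify: 610 mod 5 = 0 ✓, 610 mod 11 = 5 ✓, 610 mod 13 = 12 ✓.

x ≡ 610 (mod 715).


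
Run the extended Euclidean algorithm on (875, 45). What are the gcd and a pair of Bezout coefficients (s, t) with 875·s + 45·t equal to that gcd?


Euclidean algorithm on (875, 45) — divide until remainder is 0:
  875 = 19 · 45 + 20
  45 = 2 · 20 + 5
  20 = 4 · 5 + 0
gcd(875, 45) = 5.
Track Bezout coefficients alongside the remainders: start with r₀ = 875 = a·1 + b·0 (s = 1, t = 0) and r₁ = 45 = a·0 + b·1 (s = 0, t = 1); each new remainder r_{k+1} = r_{k-1} − q_k·r_k inherits s_{k+1} = s_{k-1} − q_k·s_k, t_{k+1} = t_{k-1} − q_k·t_k, so r_k = a·s_k + b·t_k at every step:
  q = 19: r = 20, s = 1 − 19·0 = 1, t = 0 − 19·1 = -19  (check: 875·1 + 45·(-19) = 20)
  q = 2: r = 5, s = 0 − 2·1 = -2, t = 1 − 2·(-19) = 39  (check: 875·(-2) + 45·39 = 5)
The row with r = 5 (the gcd) gives the Bezout coefficients s = -2, t = 39.
Result: 875 · (-2) + 45 · (39) = 5.

gcd(875, 45) = 5; s = -2, t = 39 (check: 875·(-2) + 45·39 = 5).


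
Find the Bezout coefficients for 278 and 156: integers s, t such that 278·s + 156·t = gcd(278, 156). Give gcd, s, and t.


Euclidean algorithm on (278, 156) — divide until remainder is 0:
  278 = 1 · 156 + 122
  156 = 1 · 122 + 34
  122 = 3 · 34 + 20
  34 = 1 · 20 + 14
  20 = 1 · 14 + 6
  14 = 2 · 6 + 2
  6 = 3 · 2 + 0
gcd(278, 156) = 2.
Track Bezout coefficients alongside the remainders: start with r₀ = 278 = a·1 + b·0 (s = 1, t = 0) and r₁ = 156 = a·0 + b·1 (s = 0, t = 1); each new remainder r_{k+1} = r_{k-1} − q_k·r_k inherits s_{k+1} = s_{k-1} − q_k·s_k, t_{k+1} = t_{k-1} − q_k·t_k, so r_k = a·s_k + b·t_k at every step:
  q = 1: r = 122, s = 1 − 1·0 = 1, t = 0 − 1·1 = -1  (check: 278·1 + 156·(-1) = 122)
  q = 1: r = 34, s = 0 − 1·1 = -1, t = 1 − 1·(-1) = 2  (check: 278·(-1) + 156·2 = 34)
  q = 3: r = 20, s = 1 − 3·(-1) = 4, t = -1 − 3·2 = -7  (check: 278·4 + 156·(-7) = 20)
  q = 1: r = 14, s = -1 − 1·4 = -5, t = 2 − 1·(-7) = 9  (check: 278·(-5) + 156·9 = 14)
  q = 1: r = 6, s = 4 − 1·(-5) = 9, t = -7 − 1·9 = -16  (check: 278·9 + 156·(-16) = 6)
  q = 2: r = 2, s = -5 − 2·9 = -23, t = 9 − 2·(-16) = 41  (check: 278·(-23) + 156·41 = 2)
The row with r = 2 (the gcd) gives the Bezout coefficients s = -23, t = 41.
Result: 278 · (-23) + 156 · (41) = 2.

gcd(278, 156) = 2; s = -23, t = 41 (check: 278·(-23) + 156·41 = 2).


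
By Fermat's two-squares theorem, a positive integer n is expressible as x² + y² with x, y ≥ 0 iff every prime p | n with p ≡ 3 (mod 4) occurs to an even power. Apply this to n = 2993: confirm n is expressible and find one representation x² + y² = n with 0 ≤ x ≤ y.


Step 1: Factor n = 2993 = 41 · 73.
Step 2: Check the mod-4 condition on each prime factor: 41 ≡ 1 (mod 4), exponent 1; 73 ≡ 1 (mod 4), exponent 1.
All primes ≡ 3 (mod 4) appear to even exponent (or don't appear), so by the two-squares theorem n IS expressible as a sum of two squares.
Step 3: Build a representation. Here n = 41 · 73 is a product of primes ≡ 1 (mod 4). Each prime p ≡ 1 (mod 4) is itself a sum of two squares; find a² by testing p − a² for a perfect square:
  41: 41 − 1² = 40, 41 − 2² = 37, 41 − 3² = 32, 41 − 4² = 25 = 5² ⇒ 41 = 4² + 5².
  73: 73 − 1² = 72, 73 − 2² = 69, 73 − 3² = 64 = 8² ⇒ 73 = 3² + 8².
  Combine using the Brahmagupta–Fibonacci identity (a² + b²)(c² + d²) = (ac − bd)² + (ad + bc)² = (ac + bd)² + (ad − bc)²:
  41 · 73 = 2993: from (4² + 5²)(3² + 8²), take (4·3 − 5·8, 4·8 + 5·3) = (12 − 40, 32 + 15) = (-28, 47); dropping signs (only squares matter) gives (28, 47); check 28² + 47² = 784 + 2209 = 2993 ✓.
Step 4: Order so x ≤ y and verify: 28² + 47² = 784 + 2209 = 2993 = n. ✓

n = 2993 = 28² + 47² (one valid representation with x ≤ y).


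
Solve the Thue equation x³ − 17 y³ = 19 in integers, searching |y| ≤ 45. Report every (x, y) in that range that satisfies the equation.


The equation is x³ - 17y³ = 19. For fixed y, x³ = 17·y³ + 19, so a solution requires the RHS to be a perfect cube.
Strategy: iterate y from -45 to 45, compute RHS = 17·y³ + 19, and check whether it is a (positive or negative) perfect cube.
Check small values of y:
  y = 0: RHS = 19 is not a perfect cube.
  y = 1: RHS = 36 is not a perfect cube.
  y = -1: RHS = 2 is not a perfect cube.
  y = 2: RHS = 155 is not a perfect cube.
  y = -2: RHS = -117 is not a perfect cube.
  y = 3: RHS = 478 is not a perfect cube.
  y = -3: RHS = -440 is not a perfect cube.
Continuing the search up to |y| = 45 finds no solutions either.
No (x, y) in the scanned range satisfies the equation.

No integer solutions with |y| ≤ 45.


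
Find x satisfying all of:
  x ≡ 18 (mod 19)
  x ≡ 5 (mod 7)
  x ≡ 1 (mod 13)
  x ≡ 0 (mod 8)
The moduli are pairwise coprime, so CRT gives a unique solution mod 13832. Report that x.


Product of moduli M = 19 · 7 · 13 · 8 = 13832.
Merge one congruence at a time:
  Start: x ≡ 18 (mod 19).
  Combine with x ≡ 5 (mod 7); new modulus lcm = 133.
    Write x = 18 + 19·t and substitute into x ≡ 5 (mod 7): 19·t ≡ 5 − 18 = -13 (mod 7).
    Reduce coefficients mod 7: 5·t ≡ 1 (mod 7).
    The inverse of 5 mod 7 is 3 (since 5·3 = 15 = 2·7 + 1), so t ≡ 3·1 = 3 ≡ 3 (mod 7).
    Then x = 18 + 19·3 = 75, valid modulo lcm(19, 7) = 133: x ≡ 75 (mod 133).
  Combine with x ≡ 1 (mod 13); new modulus lcm = 1729.
    Write x = 75 + 133·t and substitute into x ≡ 1 (mod 13): 133·t ≡ 1 − 75 = -74 (mod 13).
    Reduce coefficients mod 13: 3·t ≡ 4 (mod 13).
    The inverse of 3 mod 13 is 9 (since 3·9 = 27 = 2·13 + 1), so t ≡ 9·4 = 36 ≡ 10 (mod 13).
    Then x = 75 + 133·10 = 1405, valid modulo lcm(133, 13) = 1729: x ≡ 1405 (mod 1729).
  Combine with x ≡ 0 (mod 8); new modulus lcm = 13832.
    Write x = 1405 + 1729·t and substitute into x ≡ 0 (mod 8): 1729·t ≡ 0 − 1405 = -1405 (mod 8).
    Reduce coefficients mod 8: 1·t ≡ 3 (mod 8).
    So t ≡ 3 (mod 8).
    Then x = 1405 + 1729·3 = 6592, valid modulo lcm(1729, 8) = 13832: x ≡ 6592 (mod 13832).
Verify against each original: 6592 mod 19 = 18, 6592 mod 7 = 5, 6592 mod 13 = 1, 6592 mod 8 = 0.

x ≡ 6592 (mod 13832).


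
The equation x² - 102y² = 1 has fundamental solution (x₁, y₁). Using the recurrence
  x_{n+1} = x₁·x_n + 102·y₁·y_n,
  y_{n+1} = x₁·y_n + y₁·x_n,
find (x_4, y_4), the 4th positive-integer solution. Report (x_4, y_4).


Step 1: Find the fundamental solution (x₁, y₁) of x² - 102y² = 1.
  Expand √102 as a continued fraction. a₀ = ⌊√102⌋ = 10; iterate m_{k+1} = d_k·a_k − m_k, d_{k+1} = (102 − m_{k+1}²)/d_k, a_{k+1} = ⌊(a₀ + m_{k+1})/d_{k+1}⌋ (starting m₀ = 0, d₀ = 1), with convergents p_k = a_k·p_{k-1} + p_{k-2}, q_k = a_k·q_{k-1} + q_{k-2} (p₋₁ = 1, q₋₁ = 0):
  k = 0: a₀ = 10; p₀/q₀ = 10/1; p₀² − 102·q₀² = 100 − 102 = -2.
  k = 1: m = 10, d = 2, a = ⌊(10 + 10)/2⌋ = 10; p/q = (10·10 + 1)/(10·1 + 0) = 101/10; p² − 102·q² = 10201 − 10200 = 1.
  The first convergent with p² − 102·q² = 1 gives the fundamental solution (x₁, y₁) = (101, 10).
Step 2: Apply the recurrence (x_{n+1}, y_{n+1}) = (x₁x_n + 102y₁y_n, x₁y_n + y₁x_n) repeatedly.
  From (x_1, y_1) = (101, 10): x_2 = 101·101 + 102·10·10 = 20401; y_2 = 101·10 + 10·101 = 2020.
  From (x_2, y_2) = (20401, 2020): x_3 = 101·20401 + 102·10·2020 = 4120901; y_3 = 101·2020 + 10·20401 = 408030.
  From (x_3, y_3) = (4120901, 408030): x_4 = 101·4120901 + 102·10·408030 = 832401601; y_4 = 101·408030 + 10·4120901 = 82420040.
Step 3: Verify x_4² - 102·y_4² = 692892425347363201 - 692892425347363200 = 1 (should be 1). ✓

(x_1, y_1) = (101, 10); (x_4, y_4) = (832401601, 82420040).


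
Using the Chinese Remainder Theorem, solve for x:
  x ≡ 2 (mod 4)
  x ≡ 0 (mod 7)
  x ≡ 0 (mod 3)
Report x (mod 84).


Moduli 4, 7, 3 are pairwise coprime; by CRT there is a unique solution modulo M = 4 · 7 · 3 = 84.
Solve pairwise, accumulating the modulus:
  Start with x ≡ 2 (mod 4).
  Combine with x ≡ 0 (mod 7): since gcd(4, 7) = 1, we get a unique residue mod 28.
    Write x = 2 + 4·t and substitute into x ≡ 0 (mod 7): 4·t ≡ 0 − 2 = -2 (mod 7).
    Reduce coefficients mod 7: 4·t ≡ 5 (mod 7).
    The inverse of 4 mod 7 is 2 (since 4·2 = 8 = 1·7 + 1), so t ≡ 2·5 = 10 ≡ 3 (mod 7).
    Then x = 2 + 4·3 = 14, valid modulo lcm(4, 7) = 28: x ≡ 14 (mod 28).
  Combine with x ≡ 0 (mod 3): since gcd(28, 3) = 1, we get a unique residue mod 84.
    Write x = 14 + 28·t and substitute into x ≡ 0 (mod 3): 28·t ≡ 0 − 14 = -14 (mod 3).
    Reduce coefficients mod 3: 1·t ≡ 1 (mod 3).
    So t ≡ 1 (mod 3).
    Then x = 14 + 28·1 = 42, valid modulo lcm(28, 3) = 84: x ≡ 42 (mod 84).
Verify: 42 mod 4 = 2 ✓, 42 mod 7 = 0 ✓, 42 mod 3 = 0 ✓.

x ≡ 42 (mod 84).


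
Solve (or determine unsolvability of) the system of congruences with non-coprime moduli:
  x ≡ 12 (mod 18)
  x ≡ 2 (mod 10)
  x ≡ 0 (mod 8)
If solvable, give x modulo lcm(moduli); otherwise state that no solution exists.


Moduli 18, 10, 8 are not pairwise coprime, so CRT works modulo lcm(m_i) when all pairwise compatibility conditions hold.
Pairwise compatibility: gcd(m_i, m_j) must divide a_i - a_j for every pair.
Merge one congruence at a time:
  Start: x ≡ 12 (mod 18).
  Combine with x ≡ 2 (mod 10): gcd(18, 10) = 2; 2 - 12 = -10, which IS divisible by 2, so compatible.
    Write x = 12 + 18·t and substitute into x ≡ 2 (mod 10): 18·t ≡ 2 − 12 = -10 (mod 10).
    Divide the congruence (and modulus) by g = 2: 9·t ≡ -5 (mod 5).
    Reduce coefficients mod 5: 4·t ≡ 0 (mod 5).
    The inverse of 4 mod 5 is 4 (since 4·4 = 16 = 3·5 + 1), so t ≡ 4·0 = 0 ≡ 0 (mod 5).
    Then x = 12 + 18·0 = 12, valid modulo lcm(18, 10) = 90: x ≡ 12 (mod 90).
  Combine with x ≡ 0 (mod 8): gcd(90, 8) = 2; 0 - 12 = -12, which IS divisible by 2, so compatible.
    Write x = 12 + 90·t and substitute into x ≡ 0 (mod 8): 90·t ≡ 0 − 12 = -12 (mod 8).
    Divide the congruence (and modulus) by g = 2: 45·t ≡ -6 (mod 4).
    Reduce coefficients mod 4: 1·t ≡ 2 (mod 4).
    So t ≡ 2 (mod 4).
    Then x = 12 + 90·2 = 192, valid modulo lcm(90, 8) = 360: x ≡ 192 (mod 360).
Verify: 192 mod 18 = 12, 192 mod 10 = 2, 192 mod 8 = 0.

x ≡ 192 (mod 360).


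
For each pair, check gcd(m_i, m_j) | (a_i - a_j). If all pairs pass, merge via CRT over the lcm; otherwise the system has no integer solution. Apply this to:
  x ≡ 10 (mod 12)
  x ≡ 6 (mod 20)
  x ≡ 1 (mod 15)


Moduli 12, 20, 15 are not pairwise coprime, so CRT works modulo lcm(m_i) when all pairwise compatibility conditions hold.
Pairwise compatibility: gcd(m_i, m_j) must divide a_i - a_j for every pair.
Merge one congruence at a time:
  Start: x ≡ 10 (mod 12).
  Combine with x ≡ 6 (mod 20): gcd(12, 20) = 4; 6 - 10 = -4, which IS divisible by 4, so compatible.
    Write x = 10 + 12·t and substitute into x ≡ 6 (mod 20): 12·t ≡ 6 − 10 = -4 (mod 20).
    Divide the congruence (and modulus) by g = 4: 3·t ≡ -1 (mod 5).
    Reduce coefficients mod 5: 3·t ≡ 4 (mod 5).
    The inverse of 3 mod 5 is 2 (since 3·2 = 6 = 1·5 + 1), so t ≡ 2·4 = 8 ≡ 3 (mod 5).
    Then x = 10 + 12·3 = 46, valid modulo lcm(12, 20) = 60: x ≡ 46 (mod 60).
  Combine with x ≡ 1 (mod 15): gcd(60, 15) = 15; 1 - 46 = -45, which IS divisible by 15, so compatible.
    Write x = 46 + 60·t and substitute into x ≡ 1 (mod 15): 60·t ≡ 1 − 46 = -45 (mod 15).
    Divide the congruence (and modulus) by g = 15: 4·t ≡ -3 (mod 1).
    Modulo 1 every t works; take t = 0.
    Then x = 46 + 60·0 = 46, valid modulo lcm(60, 15) = 60: x ≡ 46 (mod 60).
Verify: 46 mod 12 = 10, 46 mod 20 = 6, 46 mod 15 = 1.

x ≡ 46 (mod 60).


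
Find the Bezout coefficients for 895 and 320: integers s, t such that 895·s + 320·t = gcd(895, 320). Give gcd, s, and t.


Euclidean algorithm on (895, 320) — divide until remainder is 0:
  895 = 2 · 320 + 255
  320 = 1 · 255 + 65
  255 = 3 · 65 + 60
  65 = 1 · 60 + 5
  60 = 12 · 5 + 0
gcd(895, 320) = 5.
Track Bezout coefficients alongside the remainders: start with r₀ = 895 = a·1 + b·0 (s = 1, t = 0) and r₁ = 320 = a·0 + b·1 (s = 0, t = 1); each new remainder r_{k+1} = r_{k-1} − q_k·r_k inherits s_{k+1} = s_{k-1} − q_k·s_k, t_{k+1} = t_{k-1} − q_k·t_k, so r_k = a·s_k + b·t_k at every step:
  q = 2: r = 255, s = 1 − 2·0 = 1, t = 0 − 2·1 = -2  (check: 895·1 + 320·(-2) = 255)
  q = 1: r = 65, s = 0 − 1·1 = -1, t = 1 − 1·(-2) = 3  (check: 895·(-1) + 320·3 = 65)
  q = 3: r = 60, s = 1 − 3·(-1) = 4, t = -2 − 3·3 = -11  (check: 895·4 + 320·(-11) = 60)
  q = 1: r = 5, s = -1 − 1·4 = -5, t = 3 − 1·(-11) = 14  (check: 895·(-5) + 320·14 = 5)
The row with r = 5 (the gcd) gives the Bezout coefficients s = -5, t = 14.
Result: 895 · (-5) + 320 · (14) = 5.

gcd(895, 320) = 5; s = -5, t = 14 (check: 895·(-5) + 320·14 = 5).


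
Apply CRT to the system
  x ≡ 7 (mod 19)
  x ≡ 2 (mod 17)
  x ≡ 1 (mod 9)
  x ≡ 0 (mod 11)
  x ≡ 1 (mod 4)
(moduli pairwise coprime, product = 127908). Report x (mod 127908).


Product of moduli M = 19 · 17 · 9 · 11 · 4 = 127908.
Merge one congruence at a time:
  Start: x ≡ 7 (mod 19).
  Combine with x ≡ 2 (mod 17); new modulus lcm = 323.
    Write x = 7 + 19·t and substitute into x ≡ 2 (mod 17): 19·t ≡ 2 − 7 = -5 (mod 17).
    Reduce coefficients mod 17: 2·t ≡ 12 (mod 17).
    The inverse of 2 mod 17 is 9 (since 2·9 = 18 = 1·17 + 1), so t ≡ 9·12 = 108 ≡ 6 (mod 17).
    Then x = 7 + 19·6 = 121, valid modulo lcm(19, 17) = 323: x ≡ 121 (mod 323).
  Combine with x ≡ 1 (mod 9); new modulus lcm = 2907.
    Write x = 121 + 323·t and substitute into x ≡ 1 (mod 9): 323·t ≡ 1 − 121 = -120 (mod 9).
    Reduce coefficients mod 9: 8·t ≡ 6 (mod 9).
    The inverse of 8 mod 9 is 8 (since 8·8 = 64 = 7·9 + 1), so t ≡ 8·6 = 48 ≡ 3 (mod 9).
    Then x = 121 + 323·3 = 1090, valid modulo lcm(323, 9) = 2907: x ≡ 1090 (mod 2907).
  Combine with x ≡ 0 (mod 11); new modulus lcm = 31977.
    Write x = 1090 + 2907·t and substitute into x ≡ 0 (mod 11): 2907·t ≡ 0 − 1090 = -1090 (mod 11).
    Reduce coefficients mod 11: 3·t ≡ 10 (mod 11).
    The inverse of 3 mod 11 is 4 (since 3·4 = 12 = 1·11 + 1), so t ≡ 4·10 = 40 ≡ 7 (mod 11).
    Then x = 1090 + 2907·7 = 21439, valid modulo lcm(2907, 11) = 31977: x ≡ 21439 (mod 31977).
  Combine with x ≡ 1 (mod 4); new modulus lcm = 127908.
    Write x = 21439 + 31977·t and substitute into x ≡ 1 (mod 4): 31977·t ≡ 1 − 21439 = -21438 (mod 4).
    Reduce coefficients mod 4: 1·t ≡ 2 (mod 4).
    So t ≡ 2 (mod 4).
    Then x = 21439 + 31977·2 = 85393, valid modulo lcm(31977, 4) = 127908: x ≡ 85393 (mod 127908).
Verify against each original: 85393 mod 19 = 7, 85393 mod 17 = 2, 85393 mod 9 = 1, 85393 mod 11 = 0, 85393 mod 4 = 1.

x ≡ 85393 (mod 127908).


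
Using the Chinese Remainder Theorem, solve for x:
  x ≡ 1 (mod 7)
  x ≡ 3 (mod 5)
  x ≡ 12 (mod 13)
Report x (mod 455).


Moduli 7, 5, 13 are pairwise coprime; by CRT there is a unique solution modulo M = 7 · 5 · 13 = 455.
Solve pairwise, accumulating the modulus:
  Start with x ≡ 1 (mod 7).
  Combine with x ≡ 3 (mod 5): since gcd(7, 5) = 1, we get a unique residue mod 35.
    Write x = 1 + 7·t and substitute into x ≡ 3 (mod 5): 7·t ≡ 3 − 1 = 2 (mod 5).
    Reduce coefficients mod 5: 2·t ≡ 2 (mod 5).
    The inverse of 2 mod 5 is 3 (since 2·3 = 6 = 1·5 + 1), so t ≡ 3·2 = 6 ≡ 1 (mod 5).
    Then x = 1 + 7·1 = 8, valid modulo lcm(7, 5) = 35: x ≡ 8 (mod 35).
  Combine with x ≡ 12 (mod 13): since gcd(35, 13) = 1, we get a unique residue mod 455.
    Write x = 8 + 35·t and substitute into x ≡ 12 (mod 13): 35·t ≡ 12 − 8 = 4 (mod 13).
    Reduce coefficients mod 13: 9·t ≡ 4 (mod 13).
    The inverse of 9 mod 13 is 3 (since 9·3 = 27 = 2·13 + 1), so t ≡ 3·4 = 12 ≡ 12 (mod 13).
    Then x = 8 + 35·12 = 428, valid modulo lcm(35, 13) = 455: x ≡ 428 (mod 455).
Verify: 428 mod 7 = 1 ✓, 428 mod 5 = 3 ✓, 428 mod 13 = 12 ✓.

x ≡ 428 (mod 455).


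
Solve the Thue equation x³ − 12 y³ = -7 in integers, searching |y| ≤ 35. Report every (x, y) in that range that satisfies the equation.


The equation is x³ - 12y³ = -7. For fixed y, x³ = 12·y³ − 7, so a solution requires the RHS to be a perfect cube.
Strategy: iterate y from -35 to 35, compute RHS = 12·y³ − 7, and check whether it is a (positive or negative) perfect cube.
Check small values of y:
  y = 0: RHS = -7 is not a perfect cube.
  y = 1: RHS = 5 is not a perfect cube.
  y = -1: RHS = -19 is not a perfect cube.
  y = 2: RHS = 89 is not a perfect cube.
  y = -2: RHS = -103 is not a perfect cube.
  y = 3: RHS = 317 is not a perfect cube.
  y = -3: RHS = -331 is not a perfect cube.
Continuing the search up to |y| = 35 finds no solutions either.
No (x, y) in the scanned range satisfies the equation.

No integer solutions with |y| ≤ 35.


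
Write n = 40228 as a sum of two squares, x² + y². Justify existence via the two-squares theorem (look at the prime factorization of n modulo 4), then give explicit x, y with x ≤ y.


Step 1: Factor n = 40228 = 2^2 · 89 · 113.
Step 2: Check the mod-4 condition on each prime factor: 2 = 2 (special); 89 ≡ 1 (mod 4), exponent 1; 113 ≡ 1 (mod 4), exponent 1.
All primes ≡ 3 (mod 4) appear to even exponent (or don't appear), so by the two-squares theorem n IS expressible as a sum of two squares.
Step 3: Build a representation. Group n = k² · m with k = 2 and m = 89 · 113 = 10057 (a product of primes ≡ 1 (mod 4)); a representation of m scales to one of n via (k·x)² + (k·y)² = k²(x² + y²). Each prime p ≡ 1 (mod 4) is itself a sum of two squares; find a² by testing p − a² for a perfect square:
  89: 89 − 1² = 88, 89 − 2² = 85, 89 − 3² = 80, 89 − 4² = 73, 89 − 5² = 64 = 8² ⇒ 89 = 5² + 8².
  113: 113 − 1² = 112, 113 − 2² = 109, 113 − 3² = 104, 113 − 4² = 97, 113 − 5² = 88, 113 − 6² = 77, 113 − 7² = 64 = 8² ⇒ 113 = 7² + 8².
  Combine using the Brahmagupta–Fibonacci identity (a² + b²)(c² + d²) = (ac − bd)² + (ad + bc)² = (ac + bd)² + (ad − bc)²:
  89 · 113 = 10057: from (5² + 8²)(7² + 8²), take (5·7 − 8·8, 5·8 + 8·7) = (35 − 64, 40 + 56) = (-29, 96); dropping signs (only squares matter) gives (29, 96); check 29² + 96² = 841 + 9216 = 10057 ✓.
  Scale by k = 2: (2·29, 2·96) = (58, 192).
Step 4: Order so x ≤ y and verify: 58² + 192² = 3364 + 36864 = 40228 = n. ✓

n = 40228 = 58² + 192² (one valid representation with x ≤ y).


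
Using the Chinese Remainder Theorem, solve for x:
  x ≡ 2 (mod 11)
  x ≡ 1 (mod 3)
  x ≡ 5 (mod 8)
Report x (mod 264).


Moduli 11, 3, 8 are pairwise coprime; by CRT there is a unique solution modulo M = 11 · 3 · 8 = 264.
Solve pairwise, accumulating the modulus:
  Start with x ≡ 2 (mod 11).
  Combine with x ≡ 1 (mod 3): since gcd(11, 3) = 1, we get a unique residue mod 33.
    Write x = 2 + 11·t and substitute into x ≡ 1 (mod 3): 11·t ≡ 1 − 2 = -1 (mod 3).
    Reduce coefficients mod 3: 2·t ≡ 2 (mod 3).
    The inverse of 2 mod 3 is 2 (since 2·2 = 4 = 1·3 + 1), so t ≡ 2·2 = 4 ≡ 1 (mod 3).
    Then x = 2 + 11·1 = 13, valid modulo lcm(11, 3) = 33: x ≡ 13 (mod 33).
  Combine with x ≡ 5 (mod 8): since gcd(33, 8) = 1, we get a unique residue mod 264.
    Write x = 13 + 33·t and substitute into x ≡ 5 (mod 8): 33·t ≡ 5 − 13 = -8 (mod 8).
    Reduce coefficients mod 8: 1·t ≡ 0 (mod 8).
    So t ≡ 0 (mod 8).
    Then x = 13 + 33·0 = 13, valid modulo lcm(33, 8) = 264: x ≡ 13 (mod 264).
Verify: 13 mod 11 = 2 ✓, 13 mod 3 = 1 ✓, 13 mod 8 = 5 ✓.

x ≡ 13 (mod 264).
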